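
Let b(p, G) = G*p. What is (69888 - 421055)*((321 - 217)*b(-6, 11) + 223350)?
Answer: -76022739162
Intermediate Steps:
(69888 - 421055)*((321 - 217)*b(-6, 11) + 223350) = (69888 - 421055)*((321 - 217)*(11*(-6)) + 223350) = -351167*(104*(-66) + 223350) = -351167*(-6864 + 223350) = -351167*216486 = -76022739162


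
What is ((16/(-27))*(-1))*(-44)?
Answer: -704/27 ≈ -26.074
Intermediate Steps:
((16/(-27))*(-1))*(-44) = ((16*(-1/27))*(-1))*(-44) = -16/27*(-1)*(-44) = (16/27)*(-44) = -704/27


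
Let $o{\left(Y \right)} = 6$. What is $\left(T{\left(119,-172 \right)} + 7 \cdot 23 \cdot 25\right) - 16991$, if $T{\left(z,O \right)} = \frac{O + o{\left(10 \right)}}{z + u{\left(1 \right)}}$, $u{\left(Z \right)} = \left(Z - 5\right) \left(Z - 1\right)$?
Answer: $- \frac{1543120}{119} \approx -12967.0$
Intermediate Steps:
$u{\left(Z \right)} = \left(-1 + Z\right) \left(-5 + Z\right)$ ($u{\left(Z \right)} = \left(-5 + Z\right) \left(-1 + Z\right) = \left(-1 + Z\right) \left(-5 + Z\right)$)
$T{\left(z,O \right)} = \frac{6 + O}{z}$ ($T{\left(z,O \right)} = \frac{O + 6}{z + \left(5 + 1^{2} - 6\right)} = \frac{6 + O}{z + \left(5 + 1 - 6\right)} = \frac{6 + O}{z + 0} = \frac{6 + O}{z}$)
$\left(T{\left(119,-172 \right)} + 7 \cdot 23 \cdot 25\right) - 16991 = \left(\frac{6 - 172}{119} + 7 \cdot 23 \cdot 25\right) - 16991 = \left(\frac{1}{119} \left(-166\right) + 161 \cdot 25\right) - 16991 = \left(- \frac{166}{119} + 4025\right) - 16991 = \frac{478809}{119} - 16991 = - \frac{1543120}{119}$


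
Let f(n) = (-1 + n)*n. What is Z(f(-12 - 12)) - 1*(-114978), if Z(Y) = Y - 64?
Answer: 115514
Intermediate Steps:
f(n) = n*(-1 + n)
Z(Y) = -64 + Y
Z(f(-12 - 12)) - 1*(-114978) = (-64 + (-12 - 12)*(-1 + (-12 - 12))) - 1*(-114978) = (-64 - 24*(-1 - 24)) + 114978 = (-64 - 24*(-25)) + 114978 = (-64 + 600) + 114978 = 536 + 114978 = 115514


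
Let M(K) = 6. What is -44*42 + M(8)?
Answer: -1842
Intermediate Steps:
-44*42 + M(8) = -44*42 + 6 = -1848 + 6 = -1842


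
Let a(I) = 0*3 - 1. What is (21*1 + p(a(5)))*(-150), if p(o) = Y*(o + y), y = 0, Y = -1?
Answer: -3300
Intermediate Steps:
a(I) = -1 (a(I) = 0 - 1 = -1)
p(o) = -o (p(o) = -(o + 0) = -o)
(21*1 + p(a(5)))*(-150) = (21*1 - 1*(-1))*(-150) = (21 + 1)*(-150) = 22*(-150) = -3300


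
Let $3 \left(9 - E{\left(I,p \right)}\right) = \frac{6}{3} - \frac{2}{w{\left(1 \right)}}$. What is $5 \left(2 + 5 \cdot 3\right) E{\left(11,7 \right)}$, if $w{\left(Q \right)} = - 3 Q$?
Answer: $\frac{6205}{9} \approx 689.44$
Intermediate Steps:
$E{\left(I,p \right)} = \frac{73}{9}$ ($E{\left(I,p \right)} = 9 - \frac{\frac{6}{3} - \frac{2}{\left(-3\right) 1}}{3} = 9 - \frac{6 \cdot \frac{1}{3} - \frac{2}{-3}}{3} = 9 - \frac{2 - - \frac{2}{3}}{3} = 9 - \frac{2 + \frac{2}{3}}{3} = 9 - \frac{8}{9} = \frac{73}{9}$)
$5 \left(2 + 5 \cdot 3\right) E{\left(11,7 \right)} = 5 \left(2 + 5 \cdot 3\right) \frac{73}{9} = 5 \left(2 + 15\right) \frac{73}{9} = 5 \cdot 17 \cdot \frac{73}{9} = 85 \cdot \frac{73}{9} = \frac{6205}{9}$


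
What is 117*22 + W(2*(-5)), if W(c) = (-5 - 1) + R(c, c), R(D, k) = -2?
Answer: 2566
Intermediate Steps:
W(c) = -8 (W(c) = (-5 - 1) - 2 = -6 - 2 = -8)
117*22 + W(2*(-5)) = 117*22 - 8 = 2574 - 8 = 2566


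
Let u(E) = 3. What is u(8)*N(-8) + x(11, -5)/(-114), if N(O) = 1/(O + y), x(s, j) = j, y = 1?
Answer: -307/798 ≈ -0.38471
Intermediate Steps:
N(O) = 1/(1 + O) (N(O) = 1/(O + 1) = 1/(1 + O))
u(8)*N(-8) + x(11, -5)/(-114) = 3/(1 - 8) - 5/(-114) = 3/(-7) - 5*(-1/114) = 3*(-⅐) + 5/114 = -3/7 + 5/114 = -307/798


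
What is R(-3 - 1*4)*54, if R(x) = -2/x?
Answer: 108/7 ≈ 15.429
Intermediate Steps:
R(-3 - 1*4)*54 = -2/(-3 - 1*4)*54 = -2/(-3 - 4)*54 = -2/(-7)*54 = -2*(-⅐)*54 = (2/7)*54 = 108/7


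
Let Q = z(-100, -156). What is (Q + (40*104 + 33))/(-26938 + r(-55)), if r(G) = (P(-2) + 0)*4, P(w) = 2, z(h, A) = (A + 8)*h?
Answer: -18993/26930 ≈ -0.70527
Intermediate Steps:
z(h, A) = h*(8 + A) (z(h, A) = (8 + A)*h = h*(8 + A))
Q = 14800 (Q = -100*(8 - 156) = -100*(-148) = 14800)
r(G) = 8 (r(G) = (2 + 0)*4 = 2*4 = 8)
(Q + (40*104 + 33))/(-26938 + r(-55)) = (14800 + (40*104 + 33))/(-26938 + 8) = (14800 + (4160 + 33))/(-26930) = (14800 + 4193)*(-1/26930) = 18993*(-1/26930) = -18993/26930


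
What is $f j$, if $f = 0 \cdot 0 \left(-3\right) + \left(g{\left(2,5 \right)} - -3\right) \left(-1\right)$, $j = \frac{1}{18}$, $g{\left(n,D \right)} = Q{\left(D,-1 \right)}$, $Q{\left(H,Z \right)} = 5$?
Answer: $- \frac{4}{9} \approx -0.44444$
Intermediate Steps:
$g{\left(n,D \right)} = 5$
$j = \frac{1}{18} \approx 0.055556$
$f = -8$ ($f = 0 \cdot 0 \left(-3\right) + \left(5 - -3\right) \left(-1\right) = 0 \left(-3\right) + \left(5 + 3\right) \left(-1\right) = 0 + 8 \left(-1\right) = 0 - 8 = -8$)
$f j = \left(-8\right) \frac{1}{18} = - \frac{4}{9}$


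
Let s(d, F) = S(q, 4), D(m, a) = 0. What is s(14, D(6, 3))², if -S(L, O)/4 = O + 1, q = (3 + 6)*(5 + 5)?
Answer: 400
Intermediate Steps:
q = 90 (q = 9*10 = 90)
S(L, O) = -4 - 4*O (S(L, O) = -4*(O + 1) = -4*(1 + O) = -4 - 4*O)
s(d, F) = -20 (s(d, F) = -4 - 4*4 = -4 - 16 = -20)
s(14, D(6, 3))² = (-20)² = 400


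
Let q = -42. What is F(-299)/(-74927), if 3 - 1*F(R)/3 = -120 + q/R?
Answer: -3555/722683 ≈ -0.0049192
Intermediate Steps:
F(R) = 369 + 126/R (F(R) = 9 - 3*(-120 - 42/R) = 9 + (360 + 126/R) = 369 + 126/R)
F(-299)/(-74927) = (369 + 126/(-299))/(-74927) = (369 + 126*(-1/299))*(-1/74927) = (369 - 126/299)*(-1/74927) = (110205/299)*(-1/74927) = -3555/722683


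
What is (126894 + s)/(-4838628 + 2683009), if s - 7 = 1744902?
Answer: -1871803/2155619 ≈ -0.86834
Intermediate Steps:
s = 1744909 (s = 7 + 1744902 = 1744909)
(126894 + s)/(-4838628 + 2683009) = (126894 + 1744909)/(-4838628 + 2683009) = 1871803/(-2155619) = 1871803*(-1/2155619) = -1871803/2155619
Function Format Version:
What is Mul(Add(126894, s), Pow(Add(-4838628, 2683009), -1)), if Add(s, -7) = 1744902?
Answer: Rational(-1871803, 2155619) ≈ -0.86834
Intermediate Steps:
s = 1744909 (s = Add(7, 1744902) = 1744909)
Mul(Add(126894, s), Pow(Add(-4838628, 2683009), -1)) = Mul(Add(126894, 1744909), Pow(Add(-4838628, 2683009), -1)) = Mul(1871803, Pow(-2155619, -1)) = Mul(1871803, Rational(-1, 2155619)) = Rational(-1871803, 2155619)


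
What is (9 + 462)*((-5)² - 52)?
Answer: -12717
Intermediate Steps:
(9 + 462)*((-5)² - 52) = 471*(25 - 52) = 471*(-27) = -12717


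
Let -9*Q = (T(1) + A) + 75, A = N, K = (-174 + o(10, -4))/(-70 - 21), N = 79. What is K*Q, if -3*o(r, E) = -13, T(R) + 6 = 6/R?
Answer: -11198/351 ≈ -31.903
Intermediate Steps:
T(R) = -6 + 6/R
o(r, E) = 13/3 (o(r, E) = -1/3*(-13) = 13/3)
K = 509/273 (K = (-174 + 13/3)/(-70 - 21) = -509/3/(-91) = -509/3*(-1/91) = 509/273 ≈ 1.8645)
A = 79
Q = -154/9 (Q = -(((-6 + 6/1) + 79) + 75)/9 = -(((-6 + 6*1) + 79) + 75)/9 = -(((-6 + 6) + 79) + 75)/9 = -((0 + 79) + 75)/9 = -(79 + 75)/9 = -1/9*154 = -154/9 ≈ -17.111)
K*Q = (509/273)*(-154/9) = -11198/351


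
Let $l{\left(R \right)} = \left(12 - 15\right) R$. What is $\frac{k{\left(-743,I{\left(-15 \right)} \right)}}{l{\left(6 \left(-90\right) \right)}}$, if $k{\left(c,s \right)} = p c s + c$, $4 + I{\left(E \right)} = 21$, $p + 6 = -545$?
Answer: $\frac{1159823}{270} \approx 4295.6$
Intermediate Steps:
$p = -551$ ($p = -6 - 545 = -551$)
$I{\left(E \right)} = 17$ ($I{\left(E \right)} = -4 + 21 = 17$)
$l{\left(R \right)} = - 3 R$
$k{\left(c,s \right)} = c - 551 c s$ ($k{\left(c,s \right)} = - 551 c s + c = c - 551 c s$)
$\frac{k{\left(-743,I{\left(-15 \right)} \right)}}{l{\left(6 \left(-90\right) \right)}} = \frac{\left(-743\right) \left(1 - 9367\right)}{\left(-3\right) 6 \left(-90\right)} = \frac{\left(-743\right) \left(1 - 9367\right)}{\left(-3\right) \left(-540\right)} = \frac{\left(-743\right) \left(-9366\right)}{1620} = 6958938 \cdot \frac{1}{1620} = \frac{1159823}{270}$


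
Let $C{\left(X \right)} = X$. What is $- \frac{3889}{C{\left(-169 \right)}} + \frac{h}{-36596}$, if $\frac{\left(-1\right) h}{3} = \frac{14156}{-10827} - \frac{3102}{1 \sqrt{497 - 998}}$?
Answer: $\frac{128409285658}{5580167229} + \frac{1551 i \sqrt{501}}{3055766} \approx 23.012 + 0.011361 i$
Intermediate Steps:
$h = \frac{14156}{3609} - \frac{3102 i \sqrt{501}}{167}$ ($h = - 3 \left(\frac{14156}{-10827} - \frac{3102}{1 \sqrt{497 - 998}}\right) = - 3 \left(14156 \left(- \frac{1}{10827}\right) - \frac{3102}{1 \sqrt{-501}}\right) = - 3 \left(- \frac{14156}{10827} - \frac{3102}{1 i \sqrt{501}}\right) = - 3 \left(- \frac{14156}{10827} - \frac{3102}{i \sqrt{501}}\right) = - 3 \left(- \frac{14156}{10827} - 3102 \left(- \frac{i \sqrt{501}}{501}\right)\right) = - 3 \left(- \frac{14156}{10827} + \frac{1034 i \sqrt{501}}{167}\right) = \frac{14156}{3609} - \frac{3102 i \sqrt{501}}{167} \approx 3.9224 - 415.76 i$)
$- \frac{3889}{C{\left(-169 \right)}} + \frac{h}{-36596} = - \frac{3889}{-169} + \frac{\frac{14156}{3609} - \frac{3102 i \sqrt{501}}{167}}{-36596} = \left(-3889\right) \left(- \frac{1}{169}\right) + \left(\frac{14156}{3609} - \frac{3102 i \sqrt{501}}{167}\right) \left(- \frac{1}{36596}\right) = \frac{3889}{169} - \left(\frac{3539}{33018741} - \frac{1551 i \sqrt{501}}{3055766}\right) = \frac{128409285658}{5580167229} + \frac{1551 i \sqrt{501}}{3055766}$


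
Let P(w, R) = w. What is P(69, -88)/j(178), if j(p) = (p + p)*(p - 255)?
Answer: -69/27412 ≈ -0.0025171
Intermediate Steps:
j(p) = 2*p*(-255 + p) (j(p) = (2*p)*(-255 + p) = 2*p*(-255 + p))
P(69, -88)/j(178) = 69/((2*178*(-255 + 178))) = 69/((2*178*(-77))) = 69/(-27412) = 69*(-1/27412) = -69/27412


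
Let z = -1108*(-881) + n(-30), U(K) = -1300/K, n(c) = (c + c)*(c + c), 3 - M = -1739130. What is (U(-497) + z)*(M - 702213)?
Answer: 504913735187520/497 ≈ 1.0159e+12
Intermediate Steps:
M = 1739133 (M = 3 - 1*(-1739130) = 3 + 1739130 = 1739133)
n(c) = 4*c² (n(c) = (2*c)*(2*c) = 4*c²)
z = 979748 (z = -1108*(-881) + 4*(-30)² = 976148 + 4*900 = 976148 + 3600 = 979748)
(U(-497) + z)*(M - 702213) = (-1300/(-497) + 979748)*(1739133 - 702213) = (-1300*(-1/497) + 979748)*1036920 = (1300/497 + 979748)*1036920 = (486936056/497)*1036920 = 504913735187520/497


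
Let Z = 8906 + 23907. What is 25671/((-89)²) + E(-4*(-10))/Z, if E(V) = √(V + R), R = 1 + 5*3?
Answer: 25671/7921 + 2*√14/32813 ≈ 3.2411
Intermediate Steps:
R = 16 (R = 1 + 15 = 16)
E(V) = √(16 + V) (E(V) = √(V + 16) = √(16 + V))
Z = 32813
25671/((-89)²) + E(-4*(-10))/Z = 25671/((-89)²) + √(16 - 4*(-10))/32813 = 25671/7921 + √(16 + 40)*(1/32813) = 25671*(1/7921) + √56*(1/32813) = 25671/7921 + (2*√14)*(1/32813) = 25671/7921 + 2*√14/32813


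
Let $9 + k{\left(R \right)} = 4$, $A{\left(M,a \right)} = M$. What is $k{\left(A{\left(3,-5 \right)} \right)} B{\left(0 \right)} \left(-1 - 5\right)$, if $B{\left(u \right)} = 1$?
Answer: $30$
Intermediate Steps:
$k{\left(R \right)} = -5$ ($k{\left(R \right)} = -9 + 4 = -5$)
$k{\left(A{\left(3,-5 \right)} \right)} B{\left(0 \right)} \left(-1 - 5\right) = \left(-5\right) 1 \left(-1 - 5\right) = \left(-5\right) \left(-6\right) = 30$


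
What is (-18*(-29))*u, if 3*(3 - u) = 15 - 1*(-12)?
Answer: -3132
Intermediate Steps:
u = -6 (u = 3 - (15 - 1*(-12))/3 = 3 - (15 + 12)/3 = 3 - ⅓*27 = 3 - 9 = -6)
(-18*(-29))*u = -18*(-29)*(-6) = 522*(-6) = -3132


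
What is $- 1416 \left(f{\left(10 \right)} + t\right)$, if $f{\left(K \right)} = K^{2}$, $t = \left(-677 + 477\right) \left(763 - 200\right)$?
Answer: $159300000$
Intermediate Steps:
$t = -112600$ ($t = \left(-200\right) 563 = -112600$)
$- 1416 \left(f{\left(10 \right)} + t\right) = - 1416 \left(10^{2} - 112600\right) = - 1416 \left(100 - 112600\right) = \left(-1416\right) \left(-112500\right) = 159300000$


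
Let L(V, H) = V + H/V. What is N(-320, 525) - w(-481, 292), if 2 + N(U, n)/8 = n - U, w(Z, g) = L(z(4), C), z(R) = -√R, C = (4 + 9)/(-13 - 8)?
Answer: 283319/42 ≈ 6745.7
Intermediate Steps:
C = -13/21 (C = 13/(-21) = 13*(-1/21) = -13/21 ≈ -0.61905)
w(Z, g) = -71/42 (w(Z, g) = -√4 - 13/(21*((-√4))) = -1*2 - 13/(21*((-1*2))) = -2 - 13/21/(-2) = -2 - 13/21*(-½) = -2 + 13/42 = -71/42)
N(U, n) = -16 - 8*U + 8*n (N(U, n) = -16 + 8*(n - U) = -16 + (-8*U + 8*n) = -16 - 8*U + 8*n)
N(-320, 525) - w(-481, 292) = (-16 - 8*(-320) + 8*525) - 1*(-71/42) = (-16 + 2560 + 4200) + 71/42 = 6744 + 71/42 = 283319/42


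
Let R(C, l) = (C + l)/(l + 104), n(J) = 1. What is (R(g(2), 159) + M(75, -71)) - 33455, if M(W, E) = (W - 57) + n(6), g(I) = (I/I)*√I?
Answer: -8793509/263 + √2/263 ≈ -33435.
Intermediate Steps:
g(I) = √I (g(I) = 1*√I = √I)
R(C, l) = (C + l)/(104 + l)
M(W, E) = -56 + W (M(W, E) = (W - 57) + 1 = (-57 + W) + 1 = -56 + W)
(R(g(2), 159) + M(75, -71)) - 33455 = ((√2 + 159)/(104 + 159) + (-56 + 75)) - 33455 = ((159 + √2)/263 + 19) - 33455 = ((159/263 + √2/263) + 19) - 33455 = (5156/263 + √2/263) - 33455 = -8793509/263 + √2/263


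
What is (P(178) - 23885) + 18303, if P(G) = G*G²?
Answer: 5634170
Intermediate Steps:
P(G) = G³
(P(178) - 23885) + 18303 = (178³ - 23885) + 18303 = (5639752 - 23885) + 18303 = 5615867 + 18303 = 5634170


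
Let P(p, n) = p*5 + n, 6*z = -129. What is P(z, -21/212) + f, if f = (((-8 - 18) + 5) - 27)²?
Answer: 465637/212 ≈ 2196.4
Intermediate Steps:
z = -43/2 (z = (⅙)*(-129) = -43/2 ≈ -21.500)
P(p, n) = n + 5*p (P(p, n) = 5*p + n = n + 5*p)
f = 2304 (f = ((-26 + 5) - 27)² = (-21 - 27)² = (-48)² = 2304)
P(z, -21/212) + f = (-21/212 + 5*(-43/2)) + 2304 = (-21*1/212 - 215/2) + 2304 = (-21/212 - 215/2) + 2304 = -22811/212 + 2304 = 465637/212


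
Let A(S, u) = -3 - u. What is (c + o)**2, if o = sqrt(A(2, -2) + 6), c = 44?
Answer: (44 + sqrt(5))**2 ≈ 2137.8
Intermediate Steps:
o = sqrt(5) (o = sqrt((-3 - 1*(-2)) + 6) = sqrt((-3 + 2) + 6) = sqrt(-1 + 6) = sqrt(5) ≈ 2.2361)
(c + o)**2 = (44 + sqrt(5))**2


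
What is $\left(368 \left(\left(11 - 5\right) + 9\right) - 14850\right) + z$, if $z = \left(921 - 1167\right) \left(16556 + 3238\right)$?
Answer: $-4878654$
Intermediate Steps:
$z = -4869324$ ($z = \left(-246\right) 19794 = -4869324$)
$\left(368 \left(\left(11 - 5\right) + 9\right) - 14850\right) + z = \left(368 \left(\left(11 - 5\right) + 9\right) - 14850\right) - 4869324 = \left(368 \left(6 + 9\right) - 14850\right) - 4869324 = \left(368 \cdot 15 - 14850\right) - 4869324 = \left(5520 - 14850\right) - 4869324 = -9330 - 4869324 = -4878654$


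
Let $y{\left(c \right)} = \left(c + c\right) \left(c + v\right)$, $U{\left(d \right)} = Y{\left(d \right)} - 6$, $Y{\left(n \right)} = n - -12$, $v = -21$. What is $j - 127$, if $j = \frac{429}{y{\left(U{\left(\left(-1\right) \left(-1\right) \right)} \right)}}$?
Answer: $- \frac{25321}{196} \approx -129.19$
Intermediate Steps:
$Y{\left(n \right)} = 12 + n$ ($Y{\left(n \right)} = n + 12 = 12 + n$)
$U{\left(d \right)} = 6 + d$ ($U{\left(d \right)} = \left(12 + d\right) - 6 = 6 + d$)
$y{\left(c \right)} = 2 c \left(-21 + c\right)$ ($y{\left(c \right)} = \left(c + c\right) \left(c - 21\right) = 2 c \left(-21 + c\right)$)
$j = - \frac{429}{196}$ ($j = \frac{429}{2 \left(6 - -1\right) \left(-21 + \left(6 - -1\right)\right)} = \frac{429}{2 \left(6 + 1\right) \left(-21 + \left(6 + 1\right)\right)} = \frac{429}{2 \cdot 7 \left(-21 + 7\right)} = \frac{429}{2 \cdot 7 \left(-14\right)} = \frac{429}{-196} = 429 \left(- \frac{1}{196}\right) = - \frac{429}{196} \approx -2.1888$)
$j - 127 = - \frac{429}{196} - 127 = - \frac{25321}{196}$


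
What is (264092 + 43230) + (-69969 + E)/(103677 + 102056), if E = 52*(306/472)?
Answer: 3730346218352/12138247 ≈ 3.0732e+5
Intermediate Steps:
E = 1989/59 (E = 52*(306*(1/472)) = 52*(153/236) = 1989/59 ≈ 33.712)
(264092 + 43230) + (-69969 + E)/(103677 + 102056) = (264092 + 43230) + (-69969 + 1989/59)/(103677 + 102056) = 307322 - 4126182/59/205733 = 307322 - 4126182/59*1/205733 = 307322 - 4126182/12138247 = 3730346218352/12138247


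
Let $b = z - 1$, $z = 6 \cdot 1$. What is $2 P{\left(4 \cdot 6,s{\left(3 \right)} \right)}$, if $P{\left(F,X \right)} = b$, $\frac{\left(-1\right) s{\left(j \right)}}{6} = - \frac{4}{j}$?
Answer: $10$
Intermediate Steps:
$z = 6$
$s{\left(j \right)} = \frac{24}{j}$ ($s{\left(j \right)} = - 6 \left(- \frac{4}{j}\right) = \frac{24}{j}$)
$b = 5$ ($b = 6 - 1 = 5$)
$P{\left(F,X \right)} = 5$
$2 P{\left(4 \cdot 6,s{\left(3 \right)} \right)} = 2 \cdot 5 = 10$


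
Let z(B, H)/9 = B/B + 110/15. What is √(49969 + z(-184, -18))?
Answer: 2*√12511 ≈ 223.71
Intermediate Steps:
z(B, H) = 75 (z(B, H) = 9*(B/B + 110/15) = 9*(1 + 110*(1/15)) = 9*(1 + 22/3) = 9*(25/3) = 75)
√(49969 + z(-184, -18)) = √(49969 + 75) = √50044 = 2*√12511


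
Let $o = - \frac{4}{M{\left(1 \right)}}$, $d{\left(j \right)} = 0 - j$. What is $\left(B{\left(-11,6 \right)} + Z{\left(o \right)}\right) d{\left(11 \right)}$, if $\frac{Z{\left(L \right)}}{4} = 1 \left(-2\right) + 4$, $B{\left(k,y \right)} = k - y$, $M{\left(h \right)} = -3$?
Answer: $99$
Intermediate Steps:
$d{\left(j \right)} = - j$
$o = \frac{4}{3}$ ($o = - \frac{4}{-3} = \left(-4\right) \left(- \frac{1}{3}\right) = \frac{4}{3} \approx 1.3333$)
$Z{\left(L \right)} = 8$ ($Z{\left(L \right)} = 4 \left(1 \left(-2\right) + 4\right) = 4 \left(-2 + 4\right) = 4 \cdot 2 = 8$)
$\left(B{\left(-11,6 \right)} + Z{\left(o \right)}\right) d{\left(11 \right)} = \left(\left(-11 - 6\right) + 8\right) \left(\left(-1\right) 11\right) = \left(\left(-11 - 6\right) + 8\right) \left(-11\right) = \left(-17 + 8\right) \left(-11\right) = \left(-9\right) \left(-11\right) = 99$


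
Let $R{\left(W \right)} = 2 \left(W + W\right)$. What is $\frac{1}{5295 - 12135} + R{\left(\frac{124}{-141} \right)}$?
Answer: $- \frac{1130927}{321480} \approx -3.5179$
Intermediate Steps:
$R{\left(W \right)} = 4 W$ ($R{\left(W \right)} = 2 \cdot 2 W = 4 W$)
$\frac{1}{5295 - 12135} + R{\left(\frac{124}{-141} \right)} = \frac{1}{5295 - 12135} + 4 \frac{124}{-141} = \frac{1}{5295 - 12135} + 4 \cdot 124 \left(- \frac{1}{141}\right) = \frac{1}{-6840} + 4 \left(- \frac{124}{141}\right) = - \frac{1}{6840} - \frac{496}{141} = - \frac{1130927}{321480}$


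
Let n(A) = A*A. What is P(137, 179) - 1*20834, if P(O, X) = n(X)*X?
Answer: 5714505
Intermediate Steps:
n(A) = A²
P(O, X) = X³ (P(O, X) = X²*X = X³)
P(137, 179) - 1*20834 = 179³ - 1*20834 = 5735339 - 20834 = 5714505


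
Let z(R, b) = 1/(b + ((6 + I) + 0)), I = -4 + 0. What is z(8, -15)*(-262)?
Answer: 262/13 ≈ 20.154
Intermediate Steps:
I = -4
z(R, b) = 1/(2 + b) (z(R, b) = 1/(b + ((6 - 4) + 0)) = 1/(b + (2 + 0)) = 1/(b + 2) = 1/(2 + b))
z(8, -15)*(-262) = -262/(2 - 15) = -262/(-13) = -1/13*(-262) = 262/13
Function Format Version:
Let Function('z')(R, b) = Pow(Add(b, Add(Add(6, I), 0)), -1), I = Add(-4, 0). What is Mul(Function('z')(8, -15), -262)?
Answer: Rational(262, 13) ≈ 20.154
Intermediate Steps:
I = -4
Function('z')(R, b) = Pow(Add(2, b), -1) (Function('z')(R, b) = Pow(Add(b, Add(Add(6, -4), 0)), -1) = Pow(Add(b, Add(2, 0)), -1) = Pow(Add(b, 2), -1) = Pow(Add(2, b), -1))
Mul(Function('z')(8, -15), -262) = Mul(Pow(Add(2, -15), -1), -262) = Mul(Pow(-13, -1), -262) = Mul(Rational(-1, 13), -262) = Rational(262, 13)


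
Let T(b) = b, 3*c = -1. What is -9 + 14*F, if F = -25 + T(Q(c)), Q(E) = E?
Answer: -1091/3 ≈ -363.67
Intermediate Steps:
c = -⅓ (c = (⅓)*(-1) = -⅓ ≈ -0.33333)
F = -76/3 (F = -25 - ⅓ = -76/3 ≈ -25.333)
-9 + 14*F = -9 + 14*(-76/3) = -9 - 1064/3 = -1091/3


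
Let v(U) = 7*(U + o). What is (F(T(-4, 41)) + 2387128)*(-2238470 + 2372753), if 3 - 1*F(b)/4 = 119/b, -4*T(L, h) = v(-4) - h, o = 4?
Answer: 13142389470588/41 ≈ 3.2055e+11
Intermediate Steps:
v(U) = 28 + 7*U (v(U) = 7*(U + 4) = 7*(4 + U) = 28 + 7*U)
T(L, h) = h/4 (T(L, h) = -((28 + 7*(-4)) - h)/4 = -((28 - 28) - h)/4 = -(0 - h)/4 = -(-1)*h/4 = h/4)
F(b) = 12 - 476/b
(F(T(-4, 41)) + 2387128)*(-2238470 + 2372753) = ((12 - 476/((1/4)*41)) + 2387128)*(-2238470 + 2372753) = ((12 - 476/41/4) + 2387128)*134283 = ((12 - 476*4/41) + 2387128)*134283 = ((12 - 1904/41) + 2387128)*134283 = (-1412/41 + 2387128)*134283 = (97870836/41)*134283 = 13142389470588/41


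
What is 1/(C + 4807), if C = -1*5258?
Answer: -1/451 ≈ -0.0022173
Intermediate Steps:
C = -5258
1/(C + 4807) = 1/(-5258 + 4807) = 1/(-451) = -1/451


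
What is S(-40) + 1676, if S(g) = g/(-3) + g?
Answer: 4948/3 ≈ 1649.3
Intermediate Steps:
S(g) = 2*g/3 (S(g) = g*(-⅓) + g = -g/3 + g = 2*g/3)
S(-40) + 1676 = (⅔)*(-40) + 1676 = -80/3 + 1676 = 4948/3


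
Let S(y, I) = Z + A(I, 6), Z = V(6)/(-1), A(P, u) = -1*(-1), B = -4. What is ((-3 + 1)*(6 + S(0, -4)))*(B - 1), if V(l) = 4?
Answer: 30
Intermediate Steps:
A(P, u) = 1
Z = -4 (Z = 4/(-1) = 4*(-1) = -4)
S(y, I) = -3 (S(y, I) = -4 + 1 = -3)
((-3 + 1)*(6 + S(0, -4)))*(B - 1) = ((-3 + 1)*(6 - 3))*(-4 - 1) = -2*3*(-5) = -6*(-5) = 30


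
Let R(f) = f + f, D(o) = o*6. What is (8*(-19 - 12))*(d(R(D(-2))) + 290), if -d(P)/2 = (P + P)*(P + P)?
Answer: 1070864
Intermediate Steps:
D(o) = 6*o
R(f) = 2*f
d(P) = -8*P² (d(P) = -2*(P + P)*(P + P) = -2*2*P*2*P = -8*P²)
(8*(-19 - 12))*(d(R(D(-2))) + 290) = (8*(-19 - 12))*(-8*(2*(6*(-2)))² + 290) = (8*(-31))*(-8*(2*(-12))² + 290) = -248*(-8*(-24)² + 290) = -248*(-8*576 + 290) = -248*(-4608 + 290) = -248*(-4318) = 1070864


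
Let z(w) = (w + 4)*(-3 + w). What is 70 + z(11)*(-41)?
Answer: -4850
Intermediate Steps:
z(w) = (-3 + w)*(4 + w) (z(w) = (4 + w)*(-3 + w) = (-3 + w)*(4 + w))
70 + z(11)*(-41) = 70 + (-12 + 11 + 11²)*(-41) = 70 + (-12 + 11 + 121)*(-41) = 70 + 120*(-41) = 70 - 4920 = -4850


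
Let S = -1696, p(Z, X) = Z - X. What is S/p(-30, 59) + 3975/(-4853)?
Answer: 7876913/431917 ≈ 18.237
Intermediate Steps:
S/p(-30, 59) + 3975/(-4853) = -1696/(-30 - 1*59) + 3975/(-4853) = -1696/(-30 - 59) + 3975*(-1/4853) = -1696/(-89) - 3975/4853 = -1696*(-1/89) - 3975/4853 = 1696/89 - 3975/4853 = 7876913/431917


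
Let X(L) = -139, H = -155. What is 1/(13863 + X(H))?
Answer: 1/13724 ≈ 7.2865e-5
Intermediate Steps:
1/(13863 + X(H)) = 1/(13863 - 139) = 1/13724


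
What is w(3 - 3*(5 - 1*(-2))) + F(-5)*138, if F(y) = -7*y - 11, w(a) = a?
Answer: 3294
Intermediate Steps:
F(y) = -11 - 7*y
w(3 - 3*(5 - 1*(-2))) + F(-5)*138 = (3 - 3*(5 - 1*(-2))) + (-11 - 7*(-5))*138 = (3 - 3*(5 + 2)) + (-11 + 35)*138 = (3 - 3*7) + 24*138 = (3 - 21) + 3312 = -18 + 3312 = 3294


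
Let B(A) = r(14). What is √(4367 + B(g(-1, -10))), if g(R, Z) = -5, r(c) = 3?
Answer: √4370 ≈ 66.106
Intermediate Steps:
B(A) = 3
√(4367 + B(g(-1, -10))) = √(4367 + 3) = √4370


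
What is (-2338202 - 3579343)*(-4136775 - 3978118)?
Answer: 48020244497685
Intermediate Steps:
(-2338202 - 3579343)*(-4136775 - 3978118) = -5917545*(-8114893) = 48020244497685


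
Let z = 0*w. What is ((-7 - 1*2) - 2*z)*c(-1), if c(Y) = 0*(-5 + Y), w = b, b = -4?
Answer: 0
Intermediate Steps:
w = -4
c(Y) = 0
z = 0 (z = 0*(-4) = 0)
((-7 - 1*2) - 2*z)*c(-1) = ((-7 - 1*2) - 2*0)*0 = ((-7 - 2) + 0)*0 = (-9 + 0)*0 = -9*0 = 0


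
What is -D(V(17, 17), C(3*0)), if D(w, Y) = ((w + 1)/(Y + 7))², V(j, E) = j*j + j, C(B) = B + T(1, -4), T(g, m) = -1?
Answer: -94249/36 ≈ -2618.0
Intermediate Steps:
C(B) = -1 + B (C(B) = B - 1 = -1 + B)
V(j, E) = j + j² (V(j, E) = j² + j = j + j²)
D(w, Y) = (1 + w)²/(7 + Y)² (D(w, Y) = ((1 + w)/(7 + Y))² = (1 + w)²/(7 + Y)²)
-D(V(17, 17), C(3*0)) = -(1 + 17*(1 + 17))²/(7 + (-1 + 3*0))² = -(1 + 17*18)²/(7 + (-1 + 0))² = -(1 + 306)²/(7 - 1)² = -307²/6² = -94249/36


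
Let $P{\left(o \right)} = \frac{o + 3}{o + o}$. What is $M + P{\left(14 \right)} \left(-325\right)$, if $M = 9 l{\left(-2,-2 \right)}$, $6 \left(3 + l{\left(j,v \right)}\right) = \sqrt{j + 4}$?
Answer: $- \frac{6281}{28} + \frac{3 \sqrt{2}}{2} \approx -222.2$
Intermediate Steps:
$l{\left(j,v \right)} = -3 + \frac{\sqrt{4 + j}}{6}$ ($l{\left(j,v \right)} = -3 + \frac{\sqrt{j + 4}}{6} = -3 + \frac{\sqrt{4 + j}}{6}$)
$P{\left(o \right)} = \frac{3 + o}{2 o}$
$M = -27 + \frac{3 \sqrt{2}}{2}$ ($M = 9 \left(-3 + \frac{\sqrt{4 - 2}}{6}\right) = 9 \left(-3 + \frac{\sqrt{2}}{6}\right) = -27 + \frac{3 \sqrt{2}}{2} \approx -24.879$)
$M + P{\left(14 \right)} \left(-325\right) = \left(-27 + \frac{3 \sqrt{2}}{2}\right) + \frac{3 + 14}{2 \cdot 14} \left(-325\right) = \left(-27 + \frac{3 \sqrt{2}}{2}\right) + \frac{1}{2} \cdot \frac{1}{14} \cdot 17 \left(-325\right) = \left(-27 + \frac{3 \sqrt{2}}{2}\right) + \frac{17}{28} \left(-325\right) = \left(-27 + \frac{3 \sqrt{2}}{2}\right) - \frac{5525}{28} = - \frac{6281}{28} + \frac{3 \sqrt{2}}{2}$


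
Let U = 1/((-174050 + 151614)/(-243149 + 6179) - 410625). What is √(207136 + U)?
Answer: √490312431542644498857886369/48652891907 ≈ 455.12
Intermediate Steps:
U = -118485/48652891907 (U = 1/(-22436/(-236970) - 410625) = 1/(-22436*(-1/236970) - 410625) = 1/(11218/118485 - 410625) = 1/(-48652891907/118485) = -118485/48652891907 ≈ -2.4353e-6)
√(207136 + U) = √(207136 - 118485/48652891907) = √(10077765417929867/48652891907) = √490312431542644498857886369/48652891907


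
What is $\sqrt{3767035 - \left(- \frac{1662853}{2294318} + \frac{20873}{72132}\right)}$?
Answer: $\frac{\sqrt{6448265275606671405879774537}}{41373436494} \approx 1940.9$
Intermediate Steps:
$\sqrt{3767035 - \left(- \frac{1662853}{2294318} + \frac{20873}{72132}\right)} = \sqrt{3767035 - - \frac{36027806491}{82746872988}} = \sqrt{3767035 + \left(- \frac{20873}{72132} + \frac{1662853}{2294318}\right)} = \sqrt{3767035 + \frac{36027806491}{82746872988}} = \sqrt{\frac{311710402714157071}{82746872988}} = \frac{\sqrt{6448265275606671405879774537}}{41373436494}$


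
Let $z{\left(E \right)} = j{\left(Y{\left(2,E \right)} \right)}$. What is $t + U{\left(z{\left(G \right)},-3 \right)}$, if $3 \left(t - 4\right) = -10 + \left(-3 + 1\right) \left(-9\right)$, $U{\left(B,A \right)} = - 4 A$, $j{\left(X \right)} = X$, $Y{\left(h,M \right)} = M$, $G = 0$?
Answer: $\frac{56}{3} \approx 18.667$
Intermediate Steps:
$z{\left(E \right)} = E$
$t = \frac{20}{3}$ ($t = 4 + \frac{-10 + \left(-3 + 1\right) \left(-9\right)}{3} = 4 + \frac{-10 - -18}{3} = 4 + \frac{-10 + 18}{3} = 4 + \frac{1}{3} \cdot 8 = 4 + \frac{8}{3} = \frac{20}{3} \approx 6.6667$)
$t + U{\left(z{\left(G \right)},-3 \right)} = \frac{20}{3} - -12 = \frac{20}{3} + 12 = \frac{56}{3}$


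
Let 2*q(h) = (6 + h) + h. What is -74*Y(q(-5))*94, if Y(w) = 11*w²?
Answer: -306064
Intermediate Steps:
q(h) = 3 + h (q(h) = ((6 + h) + h)/2 = (6 + 2*h)/2 = 3 + h)
-74*Y(q(-5))*94 = -814*(3 - 5)²*94 = -814*(-2)²*94 = -814*4*94 = -74*44*94 = -3256*94 = -306064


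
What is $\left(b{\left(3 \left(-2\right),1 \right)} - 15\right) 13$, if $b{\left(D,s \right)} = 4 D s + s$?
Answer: $-494$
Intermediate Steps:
$b{\left(D,s \right)} = s + 4 D s$ ($b{\left(D,s \right)} = 4 D s + s = s + 4 D s$)
$\left(b{\left(3 \left(-2\right),1 \right)} - 15\right) 13 = \left(1 \left(1 + 4 \cdot 3 \left(-2\right)\right) - 15\right) 13 = \left(1 \left(1 + 4 \left(-6\right)\right) - 15\right) 13 = \left(1 \left(1 - 24\right) - 15\right) 13 = \left(1 \left(-23\right) - 15\right) 13 = \left(-23 - 15\right) 13 = \left(-38\right) 13 = -494$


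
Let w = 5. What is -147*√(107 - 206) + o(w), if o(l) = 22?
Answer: 22 - 441*I*√11 ≈ 22.0 - 1462.6*I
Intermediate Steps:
-147*√(107 - 206) + o(w) = -147*√(107 - 206) + 22 = -441*I*√11 + 22 = 22 - 441*I*√11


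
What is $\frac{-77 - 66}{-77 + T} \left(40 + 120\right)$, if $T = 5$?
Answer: $\frac{2860}{9} \approx 317.78$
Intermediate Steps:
$\frac{-77 - 66}{-77 + T} \left(40 + 120\right) = \frac{-77 - 66}{-77 + 5} \left(40 + 120\right) = - \frac{143}{-72} \cdot 160 = \left(-143\right) \left(- \frac{1}{72}\right) 160 = \frac{143}{72} \cdot 160 = \frac{2860}{9}$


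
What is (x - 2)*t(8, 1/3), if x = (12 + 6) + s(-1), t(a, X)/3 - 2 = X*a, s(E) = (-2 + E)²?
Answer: 350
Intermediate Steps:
t(a, X) = 6 + 3*X*a (t(a, X) = 6 + 3*(X*a) = 6 + 3*X*a)
x = 27 (x = (12 + 6) + (-2 - 1)² = 18 + (-3)² = 18 + 9 = 27)
(x - 2)*t(8, 1/3) = (27 - 2)*(6 + 3*8/3) = 25*(6 + 3*(⅓)*8) = 25*(6 + 8) = 25*14 = 350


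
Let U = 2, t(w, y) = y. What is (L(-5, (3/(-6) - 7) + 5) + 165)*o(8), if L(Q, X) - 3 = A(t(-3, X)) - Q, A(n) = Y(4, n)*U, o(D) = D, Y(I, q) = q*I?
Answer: 1224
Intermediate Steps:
Y(I, q) = I*q
A(n) = 8*n (A(n) = (4*n)*2 = 8*n)
L(Q, X) = 3 - Q + 8*X (L(Q, X) = 3 + (8*X - Q) = 3 + (-Q + 8*X) = 3 - Q + 8*X)
(L(-5, (3/(-6) - 7) + 5) + 165)*o(8) = ((3 - 1*(-5) + 8*((3/(-6) - 7) + 5)) + 165)*8 = ((3 + 5 + 8*((3*(-1/6) - 7) + 5)) + 165)*8 = ((3 + 5 + 8*((-1/2 - 7) + 5)) + 165)*8 = ((3 + 5 + 8*(-15/2 + 5)) + 165)*8 = ((3 + 5 + 8*(-5/2)) + 165)*8 = ((3 + 5 - 20) + 165)*8 = (-12 + 165)*8 = 153*8 = 1224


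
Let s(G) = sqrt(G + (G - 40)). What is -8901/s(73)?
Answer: -8901*sqrt(106)/106 ≈ -864.54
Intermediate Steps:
s(G) = sqrt(-40 + 2*G) (s(G) = sqrt(G + (-40 + G)) = sqrt(-40 + 2*G))
-8901/s(73) = -8901/sqrt(-40 + 2*73) = -8901/sqrt(-40 + 146) = -8901*sqrt(106)/106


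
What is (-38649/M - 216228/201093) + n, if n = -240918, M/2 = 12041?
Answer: -388903929312907/1614240542 ≈ -2.4092e+5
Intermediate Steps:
M = 24082 (M = 2*12041 = 24082)
(-38649/M - 216228/201093) + n = (-38649/24082 - 216228/201093) - 240918 = (-38649*1/24082 - 216228*1/201093) - 240918 = (-38649/24082 - 72076/67031) - 240918 = -4326415351/1614240542 - 240918 = -388903929312907/1614240542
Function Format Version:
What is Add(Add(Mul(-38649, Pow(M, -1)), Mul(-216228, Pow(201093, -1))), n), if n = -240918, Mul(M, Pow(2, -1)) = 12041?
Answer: Rational(-388903929312907, 1614240542) ≈ -2.4092e+5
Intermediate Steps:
M = 24082 (M = Mul(2, 12041) = 24082)
Add(Add(Mul(-38649, Pow(M, -1)), Mul(-216228, Pow(201093, -1))), n) = Add(Add(Mul(-38649, Pow(24082, -1)), Mul(-216228, Pow(201093, -1))), -240918) = Add(Add(Mul(-38649, Rational(1, 24082)), Mul(-216228, Rational(1, 201093))), -240918) = Add(Add(Rational(-38649, 24082), Rational(-72076, 67031)), -240918) = Add(Rational(-4326415351, 1614240542), -240918) = Rational(-388903929312907, 1614240542)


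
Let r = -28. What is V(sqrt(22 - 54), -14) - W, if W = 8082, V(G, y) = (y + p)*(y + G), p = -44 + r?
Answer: -6878 - 344*I*sqrt(2) ≈ -6878.0 - 486.49*I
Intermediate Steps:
p = -72 (p = -44 - 28 = -72)
V(G, y) = (-72 + y)*(G + y) (V(G, y) = (y - 72)*(y + G) = (-72 + y)*(G + y))
V(sqrt(22 - 54), -14) - W = ((-14)**2 - 72*sqrt(22 - 54) - 72*(-14) + sqrt(22 - 54)*(-14)) - 1*8082 = (196 - 288*I*sqrt(2) + 1008 + sqrt(-32)*(-14)) - 8082 = (196 - 288*I*sqrt(2) + 1008 + (4*I*sqrt(2))*(-14)) - 8082 = (196 - 288*I*sqrt(2) + 1008 - 56*I*sqrt(2)) - 8082 = (1204 - 344*I*sqrt(2)) - 8082 = -6878 - 344*I*sqrt(2)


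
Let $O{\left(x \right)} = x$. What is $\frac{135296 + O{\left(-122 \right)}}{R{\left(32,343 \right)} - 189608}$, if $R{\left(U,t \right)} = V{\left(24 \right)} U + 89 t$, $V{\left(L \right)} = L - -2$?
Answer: $- \frac{10398}{12173} \approx -0.85419$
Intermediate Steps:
$V{\left(L \right)} = 2 + L$ ($V{\left(L \right)} = L + 2 = 2 + L$)
$R{\left(U,t \right)} = 26 U + 89 t$ ($R{\left(U,t \right)} = \left(2 + 24\right) U + 89 t = 26 U + 89 t$)
$\frac{135296 + O{\left(-122 \right)}}{R{\left(32,343 \right)} - 189608} = \frac{135296 - 122}{\left(26 \cdot 32 + 89 \cdot 343\right) - 189608} = \frac{135174}{\left(832 + 30527\right) - 189608} = \frac{135174}{31359 - 189608} = \frac{135174}{-158249} = 135174 \left(- \frac{1}{158249}\right) = - \frac{10398}{12173}$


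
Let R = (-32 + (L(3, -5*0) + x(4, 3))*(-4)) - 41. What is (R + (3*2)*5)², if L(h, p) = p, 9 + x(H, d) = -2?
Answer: 1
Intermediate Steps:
x(H, d) = -11 (x(H, d) = -9 - 2 = -11)
R = -29 (R = (-32 + (-5*0 - 11)*(-4)) - 41 = (-32 + (0 - 11)*(-4)) - 41 = (-32 - 11*(-4)) - 41 = (-32 + 44) - 41 = 12 - 41 = -29)
(R + (3*2)*5)² = (-29 + (3*2)*5)² = (-29 + 6*5)² = (-29 + 30)² = 1² = 1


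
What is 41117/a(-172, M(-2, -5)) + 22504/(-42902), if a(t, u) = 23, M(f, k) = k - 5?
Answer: 881741971/493373 ≈ 1787.2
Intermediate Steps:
M(f, k) = -5 + k
41117/a(-172, M(-2, -5)) + 22504/(-42902) = 41117/23 + 22504/(-42902) = 41117*(1/23) + 22504*(-1/42902) = 41117/23 - 11252/21451 = 881741971/493373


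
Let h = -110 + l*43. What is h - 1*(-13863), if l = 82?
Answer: 17279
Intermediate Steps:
h = 3416 (h = -110 + 82*43 = -110 + 3526 = 3416)
h - 1*(-13863) = 3416 - 1*(-13863) = 3416 + 13863 = 17279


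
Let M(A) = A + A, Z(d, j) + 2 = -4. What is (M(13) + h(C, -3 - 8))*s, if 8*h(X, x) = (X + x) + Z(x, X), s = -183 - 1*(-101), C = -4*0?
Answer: -7831/4 ≈ -1957.8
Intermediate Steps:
Z(d, j) = -6 (Z(d, j) = -2 - 4 = -6)
C = 0
s = -82 (s = -183 + 101 = -82)
M(A) = 2*A
h(X, x) = -¾ + X/8 + x/8 (h(X, x) = ((X + x) - 6)/8 = (-6 + X + x)/8 = -¾ + X/8 + x/8)
(M(13) + h(C, -3 - 8))*s = (2*13 + (-¾ + (⅛)*0 + (-3 - 8)/8))*(-82) = (26 + (-¾ + 0 + (⅛)*(-11)))*(-82) = (26 + (-¾ + 0 - 11/8))*(-82) = (26 - 17/8)*(-82) = (191/8)*(-82) = -7831/4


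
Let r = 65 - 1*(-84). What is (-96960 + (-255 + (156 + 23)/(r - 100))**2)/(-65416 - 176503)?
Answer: 81117104/580847519 ≈ 0.13965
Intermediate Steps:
r = 149 (r = 65 + 84 = 149)
(-96960 + (-255 + (156 + 23)/(r - 100))**2)/(-65416 - 176503) = (-96960 + (-255 + (156 + 23)/(149 - 100))**2)/(-65416 - 176503) = (-96960 + (-255 + 179/49)**2)/(-241919) = (-96960 + (-255 + 179*(1/49))**2)*(-1/241919) = (-96960 + (-255 + 179/49)**2)*(-1/241919) = (-96960 + (-12316/49)**2)*(-1/241919) = (-96960 + 151683856/2401)*(-1/241919) = -81117104/2401*(-1/241919) = 81117104/580847519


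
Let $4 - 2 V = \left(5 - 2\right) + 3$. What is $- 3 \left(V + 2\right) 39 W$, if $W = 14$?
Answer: $-1638$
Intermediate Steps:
$V = -1$ ($V = 2 - \frac{\left(5 - 2\right) + 3}{2} = 2 - \frac{3 + 3}{2} = 2 - 3 = -1$)
$- 3 \left(V + 2\right) 39 W = - 3 \left(-1 + 2\right) 39 \cdot 14 = \left(-3\right) 1 \cdot 39 \cdot 14 = \left(-3\right) 39 \cdot 14 = \left(-117\right) 14 = -1638$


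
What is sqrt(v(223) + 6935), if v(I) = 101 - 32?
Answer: 2*sqrt(1751) ≈ 83.690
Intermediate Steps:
v(I) = 69
sqrt(v(223) + 6935) = sqrt(69 + 6935) = sqrt(7004) = 2*sqrt(1751)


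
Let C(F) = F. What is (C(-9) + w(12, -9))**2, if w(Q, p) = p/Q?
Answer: 1521/16 ≈ 95.063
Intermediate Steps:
(C(-9) + w(12, -9))**2 = (-9 - 9/12)**2 = (-9 - 9*1/12)**2 = (-9 - 3/4)**2 = (-39/4)**2 = 1521/16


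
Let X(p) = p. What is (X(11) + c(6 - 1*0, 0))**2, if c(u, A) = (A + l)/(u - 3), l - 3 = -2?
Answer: 1156/9 ≈ 128.44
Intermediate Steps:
l = 1 (l = 3 - 2 = 1)
c(u, A) = (1 + A)/(-3 + u) (c(u, A) = (A + 1)/(u - 3) = (1 + A)/(-3 + u))
(X(11) + c(6 - 1*0, 0))**2 = (11 + (1 + 0)/(-3 + (6 - 1*0)))**2 = (11 + 1/(-3 + (6 + 0)))**2 = (11 + 1/(-3 + 6))**2 = (11 + 1/3)**2 = (34/3)**2 = 1156/9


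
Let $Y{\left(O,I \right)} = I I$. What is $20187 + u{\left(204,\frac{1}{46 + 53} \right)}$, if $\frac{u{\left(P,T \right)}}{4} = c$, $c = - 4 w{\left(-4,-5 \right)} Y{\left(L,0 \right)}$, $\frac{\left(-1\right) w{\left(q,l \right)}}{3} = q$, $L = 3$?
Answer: $20187$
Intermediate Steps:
$w{\left(q,l \right)} = - 3 q$
$Y{\left(O,I \right)} = I^{2}$
$c = 0$ ($c = - 4 \left(\left(-3\right) \left(-4\right)\right) 0^{2} = \left(-4\right) 12 \cdot 0 = \left(-48\right) 0 = 0$)
$u{\left(P,T \right)} = 0$ ($u{\left(P,T \right)} = 4 \cdot 0 = 0$)
$20187 + u{\left(204,\frac{1}{46 + 53} \right)} = 20187 + 0 = 20187$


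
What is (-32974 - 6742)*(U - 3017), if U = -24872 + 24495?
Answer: 134796104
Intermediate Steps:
U = -377
(-32974 - 6742)*(U - 3017) = (-32974 - 6742)*(-377 - 3017) = -39716*(-3394) = 134796104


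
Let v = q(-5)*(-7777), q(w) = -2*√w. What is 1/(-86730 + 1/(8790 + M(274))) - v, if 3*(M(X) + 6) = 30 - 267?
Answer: -8705/754984649 - 15554*I*√5 ≈ -1.153e-5 - 34780.0*I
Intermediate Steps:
M(X) = -85 (M(X) = -6 + (30 - 267)/3 = -6 + (⅓)*(-237) = -6 - 79 = -85)
v = 15554*I*√5 (v = -2*I*√5*(-7777) = 15554*I*√5 ≈ 34780.0*I)
1/(-86730 + 1/(8790 + M(274))) - v = 1/(-86730 + 1/(8790 - 85)) - 15554*I*√5 = 1/(-86730 + 1/8705) - 15554*I*√5 = 1/(-754984649/8705) - 15554*I*√5 = -8705/754984649 - 15554*I*√5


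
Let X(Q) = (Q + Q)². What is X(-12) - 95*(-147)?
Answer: 14541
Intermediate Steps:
X(Q) = 4*Q² (X(Q) = (2*Q)² = 4*Q²)
X(-12) - 95*(-147) = 4*(-12)² - 95*(-147) = 4*144 + 13965 = 576 + 13965 = 14541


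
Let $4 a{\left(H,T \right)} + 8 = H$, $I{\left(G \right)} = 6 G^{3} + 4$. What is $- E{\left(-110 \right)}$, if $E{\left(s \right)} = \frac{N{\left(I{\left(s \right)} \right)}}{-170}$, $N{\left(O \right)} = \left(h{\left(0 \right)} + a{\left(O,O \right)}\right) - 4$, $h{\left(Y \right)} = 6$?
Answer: $- \frac{1996499}{170} \approx -11744.0$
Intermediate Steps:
$I{\left(G \right)} = 4 + 6 G^{3}$
$a{\left(H,T \right)} = -2 + \frac{H}{4}$
$N{\left(O \right)} = \frac{O}{4}$ ($N{\left(O \right)} = \left(6 + \left(-2 + \frac{O}{4}\right)\right) - 4 = \left(4 + \frac{O}{4}\right) - 4 = \frac{O}{4}$)
$E{\left(s \right)} = - \frac{1}{170} - \frac{3 s^{3}}{340}$ ($E{\left(s \right)} = \frac{\frac{1}{4} \left(4 + 6 s^{3}\right)}{-170} = \left(1 + \frac{3 s^{3}}{2}\right) \left(- \frac{1}{170}\right) = - \frac{1}{170} - \frac{3 s^{3}}{340}$)
$- E{\left(-110 \right)} = - (- \frac{1}{170} - \frac{3 \left(-110\right)^{3}}{340}) = - (- \frac{1}{170} - - \frac{199650}{17}) = - (- \frac{1}{170} + \frac{199650}{17}) = \left(-1\right) \frac{1996499}{170} = - \frac{1996499}{170}$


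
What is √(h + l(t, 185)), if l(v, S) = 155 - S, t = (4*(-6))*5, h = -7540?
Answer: I*√7570 ≈ 87.006*I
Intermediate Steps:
t = -120 (t = -24*5 = -120)
√(h + l(t, 185)) = √(-7540 + (155 - 1*185)) = √(-7540 + (155 - 185)) = √(-7540 - 30) = √(-7570) = I*√7570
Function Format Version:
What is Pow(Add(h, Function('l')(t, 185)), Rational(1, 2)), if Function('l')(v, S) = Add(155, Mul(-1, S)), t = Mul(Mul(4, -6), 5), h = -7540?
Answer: Mul(I, Pow(7570, Rational(1, 2))) ≈ Mul(87.006, I)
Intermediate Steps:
t = -120 (t = Mul(-24, 5) = -120)
Pow(Add(h, Function('l')(t, 185)), Rational(1, 2)) = Pow(Add(-7540, Add(155, Mul(-1, 185))), Rational(1, 2)) = Pow(Add(-7540, Add(155, -185)), Rational(1, 2)) = Pow(Add(-7540, -30), Rational(1, 2)) = Pow(-7570, Rational(1, 2)) = Mul(I, Pow(7570, Rational(1, 2)))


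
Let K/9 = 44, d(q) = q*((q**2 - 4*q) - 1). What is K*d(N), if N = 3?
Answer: -4752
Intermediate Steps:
d(q) = q*(-1 + q**2 - 4*q)
K = 396 (K = 9*44 = 396)
K*d(N) = 396*(3*(-1 + 3**2 - 4*3)) = 396*(3*(-1 + 9 - 12)) = 396*(3*(-4)) = 396*(-12) = -4752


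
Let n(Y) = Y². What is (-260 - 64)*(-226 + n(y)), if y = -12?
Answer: 26568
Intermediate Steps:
(-260 - 64)*(-226 + n(y)) = (-260 - 64)*(-226 + (-12)²) = -324*(-226 + 144) = -324*(-82) = 26568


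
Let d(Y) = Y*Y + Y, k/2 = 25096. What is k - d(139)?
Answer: 30732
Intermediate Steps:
k = 50192 (k = 2*25096 = 50192)
d(Y) = Y + Y² (d(Y) = Y² + Y = Y + Y²)
k - d(139) = 50192 - 139*(1 + 139) = 50192 - 139*140 = 50192 - 1*19460 = 50192 - 19460 = 30732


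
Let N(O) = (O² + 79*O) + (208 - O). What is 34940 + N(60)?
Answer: 43428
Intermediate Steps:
N(O) = 208 + O² + 78*O
34940 + N(60) = 34940 + (208 + 60² + 78*60) = 34940 + (208 + 3600 + 4680) = 34940 + 8488 = 43428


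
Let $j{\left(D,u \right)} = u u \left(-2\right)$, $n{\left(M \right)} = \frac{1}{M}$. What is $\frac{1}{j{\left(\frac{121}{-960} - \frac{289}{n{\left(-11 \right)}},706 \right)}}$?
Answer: $- \frac{1}{996872} \approx -1.0031 \cdot 10^{-6}$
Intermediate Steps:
$j{\left(D,u \right)} = - 2 u^{2}$ ($j{\left(D,u \right)} = u^{2} \left(-2\right) = - 2 u^{2}$)
$\frac{1}{j{\left(\frac{121}{-960} - \frac{289}{n{\left(-11 \right)}},706 \right)}} = \frac{1}{\left(-2\right) 706^{2}} = \frac{1}{\left(-2\right) 498436} = \frac{1}{-996872} = - \frac{1}{996872}$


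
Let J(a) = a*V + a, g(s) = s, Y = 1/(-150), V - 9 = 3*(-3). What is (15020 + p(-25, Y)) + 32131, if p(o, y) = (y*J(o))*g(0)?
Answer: 47151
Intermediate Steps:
V = 0 (V = 9 + 3*(-3) = 9 - 9 = 0)
Y = -1/150 ≈ -0.0066667
J(a) = a (J(a) = a*0 + a = 0 + a = a)
p(o, y) = 0 (p(o, y) = (y*o)*0 = (o*y)*0 = 0)
(15020 + p(-25, Y)) + 32131 = (15020 + 0) + 32131 = 15020 + 32131 = 47151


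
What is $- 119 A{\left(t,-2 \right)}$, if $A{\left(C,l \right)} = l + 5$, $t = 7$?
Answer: $-357$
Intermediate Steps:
$A{\left(C,l \right)} = 5 + l$
$- 119 A{\left(t,-2 \right)} = - 119 \left(5 - 2\right) = \left(-119\right) 3 = -357$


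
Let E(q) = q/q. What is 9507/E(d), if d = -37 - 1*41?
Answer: 9507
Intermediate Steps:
d = -78 (d = -37 - 41 = -78)
E(q) = 1
9507/E(d) = 9507/1 = 9507*1 = 9507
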